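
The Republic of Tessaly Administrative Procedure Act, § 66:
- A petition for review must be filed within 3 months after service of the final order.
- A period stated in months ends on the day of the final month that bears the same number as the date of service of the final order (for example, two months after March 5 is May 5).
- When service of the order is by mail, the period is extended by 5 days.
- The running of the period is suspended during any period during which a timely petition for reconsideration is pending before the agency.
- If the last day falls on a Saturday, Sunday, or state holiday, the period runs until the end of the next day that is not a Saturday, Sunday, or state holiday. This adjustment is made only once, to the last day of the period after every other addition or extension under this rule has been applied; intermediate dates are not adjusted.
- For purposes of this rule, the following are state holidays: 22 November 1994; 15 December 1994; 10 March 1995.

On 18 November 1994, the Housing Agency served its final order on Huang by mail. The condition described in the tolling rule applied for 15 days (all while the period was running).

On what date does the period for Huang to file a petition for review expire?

March 13, 1995

3 months after 18 November 1994 is February 18, 1995.
Service was by mail, adding 5 days: February 18, 1995 + 5 days = February 23, 1995.
Tolling adds 15 days: February 23, 1995 + 15 days = March 10, 1995.
March 10, 1995 is a listed holiday; March 11, 1995 is Saturday; March 12, 1995 is Sunday. The next qualifying day is March 13, 1995.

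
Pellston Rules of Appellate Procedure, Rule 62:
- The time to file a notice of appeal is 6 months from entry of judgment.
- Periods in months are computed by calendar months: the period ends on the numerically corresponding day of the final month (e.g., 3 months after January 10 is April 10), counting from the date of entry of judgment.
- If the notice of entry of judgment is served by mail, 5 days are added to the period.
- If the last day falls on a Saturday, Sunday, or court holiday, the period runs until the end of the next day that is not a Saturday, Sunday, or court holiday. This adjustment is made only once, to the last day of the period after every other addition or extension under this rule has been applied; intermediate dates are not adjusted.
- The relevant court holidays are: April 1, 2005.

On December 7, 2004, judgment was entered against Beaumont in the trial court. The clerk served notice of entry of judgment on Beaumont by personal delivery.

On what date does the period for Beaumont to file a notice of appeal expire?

June 7, 2005

6 months after December 7, 2004 is June 7, 2005.
Service was not by mail, so no mail extension applies.
June 7, 2005 is a Tuesday and not a court holiday, so no extension applies.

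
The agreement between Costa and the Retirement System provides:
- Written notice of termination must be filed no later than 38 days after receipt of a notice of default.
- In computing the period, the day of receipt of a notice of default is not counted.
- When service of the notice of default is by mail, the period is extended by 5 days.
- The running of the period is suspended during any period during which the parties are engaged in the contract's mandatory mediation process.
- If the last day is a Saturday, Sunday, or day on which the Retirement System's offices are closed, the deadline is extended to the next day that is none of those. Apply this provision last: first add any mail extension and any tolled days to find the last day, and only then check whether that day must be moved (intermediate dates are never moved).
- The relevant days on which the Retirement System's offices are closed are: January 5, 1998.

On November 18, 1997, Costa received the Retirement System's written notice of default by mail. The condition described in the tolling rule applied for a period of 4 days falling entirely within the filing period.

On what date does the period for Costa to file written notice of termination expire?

January 6, 1998

38 days after November 18, 1997 is December 26, 1997.
Service was by mail, adding 5 days: December 26, 1997 + 5 days = December 31, 1997.
Tolling adds 4 days: December 31, 1997 + 4 days = January 4, 1998.
January 4, 1998 is Sunday; January 5, 1998 is a listed holiday. The next qualifying day is January 6, 1998.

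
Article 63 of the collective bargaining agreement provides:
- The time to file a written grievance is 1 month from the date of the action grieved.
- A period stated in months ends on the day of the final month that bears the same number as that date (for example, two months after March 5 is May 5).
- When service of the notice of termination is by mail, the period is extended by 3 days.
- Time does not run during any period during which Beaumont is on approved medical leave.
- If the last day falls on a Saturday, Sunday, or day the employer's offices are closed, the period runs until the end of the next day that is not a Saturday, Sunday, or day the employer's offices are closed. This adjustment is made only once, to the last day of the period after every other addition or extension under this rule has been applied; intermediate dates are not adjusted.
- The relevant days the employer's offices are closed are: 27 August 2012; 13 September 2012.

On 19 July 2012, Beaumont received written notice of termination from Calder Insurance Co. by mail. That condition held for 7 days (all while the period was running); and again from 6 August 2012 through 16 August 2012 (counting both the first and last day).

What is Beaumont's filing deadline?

September 10, 2012

1 month after 19 July 2012 is August 19, 2012.
Service was by mail, adding 3 days: August 19, 2012 + 3 days = August 22, 2012.
Tolling adds 7 days: August 22, 2012 + 7 days = August 29, 2012.
From August 6, 2012 through August 16, 2012 inclusive is 11 days; tolling adds 11 days: August 29, 2012 + 11 days = September 9, 2012.
September 9, 2012 is Sunday. The next qualifying day is September 10, 2012.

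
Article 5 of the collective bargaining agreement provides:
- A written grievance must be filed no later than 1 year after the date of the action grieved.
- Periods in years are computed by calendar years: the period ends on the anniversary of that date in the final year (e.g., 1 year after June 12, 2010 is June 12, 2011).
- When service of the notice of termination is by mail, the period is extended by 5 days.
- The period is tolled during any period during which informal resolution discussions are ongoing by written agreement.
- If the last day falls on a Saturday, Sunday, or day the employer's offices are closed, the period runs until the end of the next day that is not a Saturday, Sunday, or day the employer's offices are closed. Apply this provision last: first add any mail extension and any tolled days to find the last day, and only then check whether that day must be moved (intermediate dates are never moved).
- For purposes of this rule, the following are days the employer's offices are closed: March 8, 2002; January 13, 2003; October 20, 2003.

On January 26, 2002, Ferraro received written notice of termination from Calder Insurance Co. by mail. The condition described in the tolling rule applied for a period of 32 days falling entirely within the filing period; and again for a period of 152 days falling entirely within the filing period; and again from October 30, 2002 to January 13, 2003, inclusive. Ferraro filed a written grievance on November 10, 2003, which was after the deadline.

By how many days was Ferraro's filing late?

1 year after January 26, 2002 is January 26, 2003.
Service was by mail, adding 5 days: January 26, 2003 + 5 days = January 31, 2003.
Tolling adds 32 days: January 31, 2003 + 32 days = March 4, 2003.
Tolling adds 152 days: March 4, 2003 + 152 days = August 3, 2003.
From October 30, 2002 through January 13, 2003 inclusive is 76 days; tolling adds 76 days: August 3, 2003 + 76 days = October 18, 2003.
October 18, 2003 is Saturday; October 19, 2003 is Sunday; October 20, 2003 is a listed holiday. The next qualifying day is October 21, 2003.
The deadline is October 21, 2003; from October 21, 2003 to November 10, 2003 is 20 days.

20 days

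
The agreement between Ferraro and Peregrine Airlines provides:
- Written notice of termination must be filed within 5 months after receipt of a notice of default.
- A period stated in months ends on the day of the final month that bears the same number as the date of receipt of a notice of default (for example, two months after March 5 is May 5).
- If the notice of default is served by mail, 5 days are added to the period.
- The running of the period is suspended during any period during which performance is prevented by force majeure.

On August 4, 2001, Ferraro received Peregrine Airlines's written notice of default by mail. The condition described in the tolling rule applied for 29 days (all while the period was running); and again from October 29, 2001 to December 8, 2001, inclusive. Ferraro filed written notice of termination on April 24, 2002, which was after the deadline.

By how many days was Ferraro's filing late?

5 months after August 4, 2001 is January 4, 2002.
Service was by mail, adding 5 days: January 4, 2002 + 5 days = January 9, 2002.
Tolling adds 29 days: January 9, 2002 + 29 days = February 7, 2002.
From October 29, 2001 through December 8, 2001 inclusive is 41 days; tolling adds 41 days: February 7, 2002 + 41 days = March 20, 2002.
The deadline is March 20, 2002; from March 20, 2002 to April 24, 2002 is 35 days.

35 days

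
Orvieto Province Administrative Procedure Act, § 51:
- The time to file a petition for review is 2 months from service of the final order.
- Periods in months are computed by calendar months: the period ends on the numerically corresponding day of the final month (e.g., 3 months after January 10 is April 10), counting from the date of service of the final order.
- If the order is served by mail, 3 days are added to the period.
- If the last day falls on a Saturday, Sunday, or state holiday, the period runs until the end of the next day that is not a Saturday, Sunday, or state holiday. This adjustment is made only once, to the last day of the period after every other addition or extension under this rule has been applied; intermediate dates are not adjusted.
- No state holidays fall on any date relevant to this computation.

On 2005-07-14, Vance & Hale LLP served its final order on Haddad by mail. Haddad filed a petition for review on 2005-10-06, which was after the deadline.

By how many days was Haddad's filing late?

17 days

2 months after 2005-07-14 is September 14, 2005.
Service was by mail, adding 3 days: September 14, 2005 + 3 days = September 17, 2005.
September 17, 2005 is Saturday; September 18, 2005 is Sunday. The next qualifying day is September 19, 2005.
The deadline is September 19, 2005; from September 19, 2005 to October 6, 2005 is 17 days.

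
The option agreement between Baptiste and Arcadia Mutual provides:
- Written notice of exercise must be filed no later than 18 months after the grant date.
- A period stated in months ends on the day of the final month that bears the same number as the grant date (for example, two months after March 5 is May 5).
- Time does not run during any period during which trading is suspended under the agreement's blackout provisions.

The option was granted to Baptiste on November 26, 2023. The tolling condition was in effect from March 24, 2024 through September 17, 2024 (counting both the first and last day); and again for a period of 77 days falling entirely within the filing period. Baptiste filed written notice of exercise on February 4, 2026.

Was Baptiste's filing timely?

18 months after November 26, 2023 is May 26, 2025.
From March 24, 2024 through September 17, 2024 inclusive is 178 days; tolling adds 178 days: May 26, 2025 + 178 days = November 20, 2025.
Tolling adds 77 days: November 20, 2025 + 77 days = February 5, 2026.
The deadline is February 5, 2026; the filing on February 4, 2026 is on or before that date.

Yes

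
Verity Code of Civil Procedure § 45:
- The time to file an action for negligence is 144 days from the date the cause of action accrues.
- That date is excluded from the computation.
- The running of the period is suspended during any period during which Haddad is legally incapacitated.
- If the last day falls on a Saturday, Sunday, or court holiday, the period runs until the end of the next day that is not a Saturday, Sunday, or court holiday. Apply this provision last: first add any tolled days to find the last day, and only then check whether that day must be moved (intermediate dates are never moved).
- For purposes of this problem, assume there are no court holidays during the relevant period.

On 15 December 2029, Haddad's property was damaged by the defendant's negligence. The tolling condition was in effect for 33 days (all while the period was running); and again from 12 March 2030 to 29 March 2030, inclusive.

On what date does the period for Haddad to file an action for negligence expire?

144 days after 15 December 2029 is May 8, 2030.
Tolling adds 33 days: May 8, 2030 + 33 days = June 10, 2030.
From March 12, 2030 through March 29, 2030 inclusive is 18 days; tolling adds 18 days: June 10, 2030 + 18 days = June 28, 2030.
June 28, 2030 is a Friday and not a court holiday, so no extension applies.

June 28, 2030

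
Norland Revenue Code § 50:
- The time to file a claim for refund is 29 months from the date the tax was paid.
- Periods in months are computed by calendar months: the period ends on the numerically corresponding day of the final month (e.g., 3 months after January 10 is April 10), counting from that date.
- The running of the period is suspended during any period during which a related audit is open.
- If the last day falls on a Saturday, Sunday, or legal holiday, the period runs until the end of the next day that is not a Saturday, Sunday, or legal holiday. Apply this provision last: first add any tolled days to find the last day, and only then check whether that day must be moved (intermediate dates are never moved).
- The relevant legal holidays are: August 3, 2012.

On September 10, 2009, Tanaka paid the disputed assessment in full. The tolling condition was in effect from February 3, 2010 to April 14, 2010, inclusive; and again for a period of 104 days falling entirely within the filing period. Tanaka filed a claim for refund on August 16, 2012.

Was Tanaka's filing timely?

29 months after September 10, 2009 is February 10, 2012.
From February 3, 2010 through April 14, 2010 inclusive is 71 days; tolling adds 71 days: February 10, 2012 + 71 days = April 21, 2012.
Tolling adds 104 days: April 21, 2012 + 104 days = August 3, 2012.
August 3, 2012 is a listed holiday; August 4, 2012 is Saturday; August 5, 2012 is Sunday. The next qualifying day is August 6, 2012.
The deadline is August 6, 2012; the filing on August 16, 2012 is after that date.

No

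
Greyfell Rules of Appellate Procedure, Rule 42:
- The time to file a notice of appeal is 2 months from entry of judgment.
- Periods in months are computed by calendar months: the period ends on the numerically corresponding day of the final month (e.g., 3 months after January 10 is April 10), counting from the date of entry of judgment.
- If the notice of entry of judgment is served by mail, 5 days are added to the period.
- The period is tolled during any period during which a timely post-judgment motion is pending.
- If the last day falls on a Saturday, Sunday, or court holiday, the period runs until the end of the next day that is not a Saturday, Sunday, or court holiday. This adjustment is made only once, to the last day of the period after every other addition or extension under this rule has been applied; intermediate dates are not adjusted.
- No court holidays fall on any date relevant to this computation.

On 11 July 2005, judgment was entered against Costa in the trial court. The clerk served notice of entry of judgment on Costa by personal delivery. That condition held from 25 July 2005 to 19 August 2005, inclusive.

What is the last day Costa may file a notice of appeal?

2 months after 11 July 2005 is September 11, 2005.
Service was not by mail, so no mail extension applies.
From July 25, 2005 through August 19, 2005 inclusive is 26 days; tolling adds 26 days: September 11, 2005 + 26 days = October 7, 2005.
October 7, 2005 is a Friday and not a court holiday, so no extension applies.

October 7, 2005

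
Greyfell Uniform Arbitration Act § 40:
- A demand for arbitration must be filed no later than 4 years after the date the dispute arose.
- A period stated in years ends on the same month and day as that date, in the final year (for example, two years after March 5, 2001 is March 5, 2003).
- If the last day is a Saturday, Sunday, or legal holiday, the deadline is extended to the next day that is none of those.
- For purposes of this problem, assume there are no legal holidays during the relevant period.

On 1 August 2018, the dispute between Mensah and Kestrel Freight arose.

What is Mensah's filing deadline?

4 years after 1 August 2018 is August 1, 2022.
August 1, 2022 is a Monday and not a legal holiday, so no extension applies.

August 1, 2022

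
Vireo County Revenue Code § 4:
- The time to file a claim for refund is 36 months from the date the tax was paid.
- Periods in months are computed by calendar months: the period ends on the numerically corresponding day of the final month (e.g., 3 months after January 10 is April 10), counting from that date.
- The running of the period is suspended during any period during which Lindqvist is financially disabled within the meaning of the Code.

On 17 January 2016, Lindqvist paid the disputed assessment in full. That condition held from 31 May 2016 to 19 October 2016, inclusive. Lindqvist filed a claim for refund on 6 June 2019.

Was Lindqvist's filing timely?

Yes

36 months after 17 January 2016 is January 17, 2019.
From May 31, 2016 through October 19, 2016 inclusive is 142 days; tolling adds 142 days: January 17, 2019 + 142 days = June 8, 2019.
The deadline is June 8, 2019; the filing on June 6, 2019 is on or before that date.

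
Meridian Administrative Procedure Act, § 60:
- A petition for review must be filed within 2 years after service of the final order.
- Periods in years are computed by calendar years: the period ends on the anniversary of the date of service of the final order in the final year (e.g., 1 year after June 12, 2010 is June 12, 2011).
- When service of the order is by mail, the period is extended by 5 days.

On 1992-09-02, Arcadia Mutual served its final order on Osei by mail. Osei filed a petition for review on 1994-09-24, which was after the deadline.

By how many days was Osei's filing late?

2 years after 1992-09-02 is September 2, 1994.
Service was by mail, adding 5 days: September 2, 1994 + 5 days = September 7, 1994.
The deadline is September 7, 1994; from September 7, 1994 to September 24, 1994 is 17 days.

17 days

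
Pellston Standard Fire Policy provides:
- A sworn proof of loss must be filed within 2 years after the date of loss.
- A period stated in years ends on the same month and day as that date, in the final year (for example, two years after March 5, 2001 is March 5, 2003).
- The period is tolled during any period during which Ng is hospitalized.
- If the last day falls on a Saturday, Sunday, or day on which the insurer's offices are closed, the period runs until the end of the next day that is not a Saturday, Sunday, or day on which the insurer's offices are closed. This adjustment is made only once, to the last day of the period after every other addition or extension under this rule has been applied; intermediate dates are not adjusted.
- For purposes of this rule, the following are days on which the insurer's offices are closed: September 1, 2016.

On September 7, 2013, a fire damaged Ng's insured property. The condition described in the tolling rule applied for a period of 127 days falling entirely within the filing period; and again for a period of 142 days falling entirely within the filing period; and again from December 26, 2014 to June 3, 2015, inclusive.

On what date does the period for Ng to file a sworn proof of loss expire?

November 9, 2016

2 years after September 7, 2013 is September 7, 2015.
Tolling adds 127 days: September 7, 2015 + 127 days = January 12, 2016.
Tolling adds 142 days: January 12, 2016 + 142 days = June 2, 2016.
From December 26, 2014 through June 3, 2015 inclusive is 160 days; tolling adds 160 days: June 2, 2016 + 160 days = November 9, 2016.
November 9, 2016 is a Wednesday and not a day on which the insurer's offices are closed, so no extension applies.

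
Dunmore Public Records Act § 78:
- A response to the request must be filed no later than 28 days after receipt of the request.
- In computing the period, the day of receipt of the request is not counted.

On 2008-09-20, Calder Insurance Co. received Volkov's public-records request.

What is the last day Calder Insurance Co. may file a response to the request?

October 18, 2008

28 days after 2008-09-20 is October 18, 2008.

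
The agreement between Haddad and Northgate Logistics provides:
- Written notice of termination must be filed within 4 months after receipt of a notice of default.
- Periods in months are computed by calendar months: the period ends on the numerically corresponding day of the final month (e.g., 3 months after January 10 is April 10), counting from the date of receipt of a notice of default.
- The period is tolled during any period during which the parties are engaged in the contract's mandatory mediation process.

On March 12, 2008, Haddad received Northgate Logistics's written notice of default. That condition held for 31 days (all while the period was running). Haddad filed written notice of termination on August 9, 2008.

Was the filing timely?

4 months after March 12, 2008 is July 12, 2008.
Tolling adds 31 days: July 12, 2008 + 31 days = August 12, 2008.
The deadline is August 12, 2008; the filing on August 9, 2008 is on or before that date.

Yes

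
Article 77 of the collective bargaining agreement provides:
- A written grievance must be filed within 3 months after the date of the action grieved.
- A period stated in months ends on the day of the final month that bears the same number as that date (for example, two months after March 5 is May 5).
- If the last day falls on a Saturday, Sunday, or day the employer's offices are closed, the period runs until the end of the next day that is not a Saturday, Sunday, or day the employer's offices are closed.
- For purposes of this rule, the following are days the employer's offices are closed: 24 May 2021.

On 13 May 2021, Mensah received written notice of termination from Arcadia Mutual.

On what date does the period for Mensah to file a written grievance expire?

3 months after 13 May 2021 is August 13, 2021.
August 13, 2021 is a Friday and not a day the employer's offices are closed, so no extension applies.

August 13, 2021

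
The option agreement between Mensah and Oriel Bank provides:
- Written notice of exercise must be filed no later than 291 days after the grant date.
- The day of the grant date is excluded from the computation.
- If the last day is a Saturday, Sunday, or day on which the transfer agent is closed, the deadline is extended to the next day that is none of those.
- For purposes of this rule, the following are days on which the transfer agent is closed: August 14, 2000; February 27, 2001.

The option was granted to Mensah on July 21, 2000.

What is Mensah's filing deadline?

291 days after July 21, 2000 is May 8, 2001.
May 8, 2001 is a Tuesday and not a day on which the transfer agent is closed, so no extension applies.

May 8, 2001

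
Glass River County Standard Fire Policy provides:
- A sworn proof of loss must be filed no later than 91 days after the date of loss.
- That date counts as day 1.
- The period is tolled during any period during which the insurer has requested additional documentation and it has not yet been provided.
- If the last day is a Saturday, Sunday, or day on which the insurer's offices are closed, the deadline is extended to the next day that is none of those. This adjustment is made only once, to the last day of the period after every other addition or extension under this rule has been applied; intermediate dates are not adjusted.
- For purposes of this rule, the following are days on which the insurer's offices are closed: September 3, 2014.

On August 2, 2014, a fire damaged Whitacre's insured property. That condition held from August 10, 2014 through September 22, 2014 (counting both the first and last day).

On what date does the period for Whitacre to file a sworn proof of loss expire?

December 15, 2014

Counting August 2, 2014 as day 1, day 91 is October 31, 2014.
From August 10, 2014 through September 22, 2014 inclusive is 44 days; tolling adds 44 days: October 31, 2014 + 44 days = December 14, 2014.
December 14, 2014 is Sunday. The next qualifying day is December 15, 2014.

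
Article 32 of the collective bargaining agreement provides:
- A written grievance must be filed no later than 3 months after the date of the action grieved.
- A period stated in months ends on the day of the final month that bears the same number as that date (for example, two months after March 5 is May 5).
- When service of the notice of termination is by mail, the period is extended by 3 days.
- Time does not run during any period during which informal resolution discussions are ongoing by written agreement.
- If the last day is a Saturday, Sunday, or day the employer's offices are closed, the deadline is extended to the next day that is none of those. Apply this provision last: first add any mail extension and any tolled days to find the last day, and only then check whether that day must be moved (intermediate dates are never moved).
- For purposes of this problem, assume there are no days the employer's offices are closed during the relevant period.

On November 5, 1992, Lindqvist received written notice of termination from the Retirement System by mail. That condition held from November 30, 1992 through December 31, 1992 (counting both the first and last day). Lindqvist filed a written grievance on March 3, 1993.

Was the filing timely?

Yes

3 months after November 5, 1992 is February 5, 1993.
Service was by mail, adding 3 days: February 5, 1993 + 3 days = February 8, 1993.
From November 30, 1992 through December 31, 1992 inclusive is 32 days; tolling adds 32 days: February 8, 1993 + 32 days = March 12, 1993.
March 12, 1993 is a Friday and not a day the employer's offices are closed, so no extension applies.
The deadline is March 12, 1993; the filing on March 3, 1993 is on or before that date.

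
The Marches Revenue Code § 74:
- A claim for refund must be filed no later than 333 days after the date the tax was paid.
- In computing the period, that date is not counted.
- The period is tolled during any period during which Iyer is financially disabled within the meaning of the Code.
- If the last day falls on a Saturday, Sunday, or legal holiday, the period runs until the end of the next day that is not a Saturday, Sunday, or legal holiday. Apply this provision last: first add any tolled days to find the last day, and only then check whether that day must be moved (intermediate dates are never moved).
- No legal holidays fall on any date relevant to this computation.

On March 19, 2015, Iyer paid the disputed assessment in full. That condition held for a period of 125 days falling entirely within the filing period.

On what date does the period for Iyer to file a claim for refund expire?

333 days after March 19, 2015 is February 15, 2016.
Tolling adds 125 days: February 15, 2016 + 125 days = June 19, 2016.
June 19, 2016 is Sunday. The next qualifying day is June 20, 2016.

June 20, 2016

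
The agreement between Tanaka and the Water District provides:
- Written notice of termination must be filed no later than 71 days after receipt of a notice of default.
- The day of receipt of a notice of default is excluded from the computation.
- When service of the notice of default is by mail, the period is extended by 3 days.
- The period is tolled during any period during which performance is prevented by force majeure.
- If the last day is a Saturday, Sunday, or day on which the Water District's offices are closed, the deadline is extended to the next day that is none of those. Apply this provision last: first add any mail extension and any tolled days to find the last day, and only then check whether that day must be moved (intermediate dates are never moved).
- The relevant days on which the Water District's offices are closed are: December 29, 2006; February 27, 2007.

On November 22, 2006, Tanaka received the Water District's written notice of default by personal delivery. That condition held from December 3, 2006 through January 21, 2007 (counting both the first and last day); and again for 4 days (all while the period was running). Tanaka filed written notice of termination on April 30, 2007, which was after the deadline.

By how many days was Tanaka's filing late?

34 days

71 days after November 22, 2006 is February 1, 2007.
Service was not by mail, so no mail extension applies.
From December 3, 2006 through January 21, 2007 inclusive is 50 days; tolling adds 50 days: February 1, 2007 + 50 days = March 23, 2007.
Tolling adds 4 days: March 23, 2007 + 4 days = March 27, 2007.
March 27, 2007 is a Tuesday and not a day on which the Water District's offices are closed, so no extension applies.
The deadline is March 27, 2007; from March 27, 2007 to April 30, 2007 is 34 days.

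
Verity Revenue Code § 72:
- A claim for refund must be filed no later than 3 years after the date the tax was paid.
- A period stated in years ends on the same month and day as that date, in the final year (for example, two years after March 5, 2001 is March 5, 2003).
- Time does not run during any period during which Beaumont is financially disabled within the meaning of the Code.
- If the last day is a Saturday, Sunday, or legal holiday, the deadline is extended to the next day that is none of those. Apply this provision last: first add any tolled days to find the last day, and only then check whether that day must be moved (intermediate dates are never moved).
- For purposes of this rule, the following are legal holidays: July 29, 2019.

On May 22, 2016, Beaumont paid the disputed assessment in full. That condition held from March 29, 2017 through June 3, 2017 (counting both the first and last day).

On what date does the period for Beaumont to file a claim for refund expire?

3 years after May 22, 2016 is May 22, 2019.
From March 29, 2017 through June 3, 2017 inclusive is 67 days; tolling adds 67 days: May 22, 2019 + 67 days = July 28, 2019.
July 28, 2019 is Sunday; July 29, 2019 is a listed holiday. The next qualifying day is July 30, 2019.

July 30, 2019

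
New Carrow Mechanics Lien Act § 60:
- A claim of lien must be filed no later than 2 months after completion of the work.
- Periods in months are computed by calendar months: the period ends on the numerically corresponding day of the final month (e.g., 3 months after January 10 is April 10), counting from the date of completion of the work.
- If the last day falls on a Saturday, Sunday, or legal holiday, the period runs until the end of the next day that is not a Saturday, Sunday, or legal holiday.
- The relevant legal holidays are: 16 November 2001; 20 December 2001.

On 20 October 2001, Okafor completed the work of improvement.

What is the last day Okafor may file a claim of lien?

2 months after 20 October 2001 is December 20, 2001.
December 20, 2001 is a listed holiday. The next qualifying day is December 21, 2001.

December 21, 2001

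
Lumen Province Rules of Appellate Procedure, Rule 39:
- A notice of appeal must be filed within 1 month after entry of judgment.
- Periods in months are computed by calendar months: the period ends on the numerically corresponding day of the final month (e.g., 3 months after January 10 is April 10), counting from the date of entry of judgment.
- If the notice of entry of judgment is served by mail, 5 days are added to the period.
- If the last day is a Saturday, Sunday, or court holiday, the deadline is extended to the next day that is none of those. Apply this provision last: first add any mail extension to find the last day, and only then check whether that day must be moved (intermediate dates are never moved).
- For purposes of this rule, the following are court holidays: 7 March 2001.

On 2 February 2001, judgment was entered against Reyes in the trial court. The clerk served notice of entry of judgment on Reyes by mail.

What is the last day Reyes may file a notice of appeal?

March 8, 2001

1 month after 2 February 2001 is March 2, 2001.
Service was by mail, adding 5 days: March 2, 2001 + 5 days = March 7, 2001.
March 7, 2001 is a listed holiday. The next qualifying day is March 8, 2001.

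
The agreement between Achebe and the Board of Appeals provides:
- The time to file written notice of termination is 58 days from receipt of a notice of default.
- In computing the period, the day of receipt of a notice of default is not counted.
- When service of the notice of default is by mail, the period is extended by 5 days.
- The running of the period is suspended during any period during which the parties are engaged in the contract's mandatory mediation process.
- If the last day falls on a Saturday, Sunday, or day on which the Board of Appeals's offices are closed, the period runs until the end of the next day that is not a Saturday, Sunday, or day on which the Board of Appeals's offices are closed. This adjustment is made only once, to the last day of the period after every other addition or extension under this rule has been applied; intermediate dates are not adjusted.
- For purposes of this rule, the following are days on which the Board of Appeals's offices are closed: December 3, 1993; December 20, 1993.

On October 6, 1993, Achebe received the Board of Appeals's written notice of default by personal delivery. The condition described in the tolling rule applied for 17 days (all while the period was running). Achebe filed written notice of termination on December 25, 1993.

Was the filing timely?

No

58 days after October 6, 1993 is December 3, 1993.
Service was not by mail, so no mail extension applies.
Tolling adds 17 days: December 3, 1993 + 17 days = December 20, 1993.
December 20, 1993 is a listed holiday. The next qualifying day is December 21, 1993.
The deadline is December 21, 1993; the filing on December 25, 1993 is after that date.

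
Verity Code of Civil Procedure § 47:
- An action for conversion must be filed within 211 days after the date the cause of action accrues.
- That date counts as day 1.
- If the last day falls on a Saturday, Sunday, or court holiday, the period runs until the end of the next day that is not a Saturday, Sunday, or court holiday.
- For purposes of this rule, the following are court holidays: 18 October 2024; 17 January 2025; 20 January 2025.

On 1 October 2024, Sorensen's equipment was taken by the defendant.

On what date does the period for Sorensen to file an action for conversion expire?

Counting 1 October 2024 as day 1, day 211 is April 29, 2025.
April 29, 2025 is a Tuesday and not a court holiday, so no extension applies.

April 29, 2025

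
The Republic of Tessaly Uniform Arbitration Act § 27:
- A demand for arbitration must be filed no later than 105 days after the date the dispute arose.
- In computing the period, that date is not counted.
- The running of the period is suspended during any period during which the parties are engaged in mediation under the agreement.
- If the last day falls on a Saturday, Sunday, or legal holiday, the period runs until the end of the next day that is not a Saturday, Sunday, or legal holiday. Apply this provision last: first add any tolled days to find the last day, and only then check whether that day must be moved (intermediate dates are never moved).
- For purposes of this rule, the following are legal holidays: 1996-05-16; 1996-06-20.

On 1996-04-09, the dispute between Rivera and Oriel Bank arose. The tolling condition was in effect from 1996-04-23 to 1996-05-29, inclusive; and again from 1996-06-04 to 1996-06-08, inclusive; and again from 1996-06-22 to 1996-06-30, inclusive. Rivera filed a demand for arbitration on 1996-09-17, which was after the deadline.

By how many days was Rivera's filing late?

5 days

105 days after 1996-04-09 is July 23, 1996.
From April 23, 1996 through May 29, 1996 inclusive is 37 days; tolling adds 37 days: July 23, 1996 + 37 days = August 29, 1996.
From June 4, 1996 through June 8, 1996 inclusive is 5 days; tolling adds 5 days: August 29, 1996 + 5 days = September 3, 1996.
From June 22, 1996 through June 30, 1996 inclusive is 9 days; tolling adds 9 days: September 3, 1996 + 9 days = September 12, 1996.
September 12, 1996 is a Thursday and not a legal holiday, so no extension applies.
The deadline is September 12, 1996; from September 12, 1996 to September 17, 1996 is 5 days.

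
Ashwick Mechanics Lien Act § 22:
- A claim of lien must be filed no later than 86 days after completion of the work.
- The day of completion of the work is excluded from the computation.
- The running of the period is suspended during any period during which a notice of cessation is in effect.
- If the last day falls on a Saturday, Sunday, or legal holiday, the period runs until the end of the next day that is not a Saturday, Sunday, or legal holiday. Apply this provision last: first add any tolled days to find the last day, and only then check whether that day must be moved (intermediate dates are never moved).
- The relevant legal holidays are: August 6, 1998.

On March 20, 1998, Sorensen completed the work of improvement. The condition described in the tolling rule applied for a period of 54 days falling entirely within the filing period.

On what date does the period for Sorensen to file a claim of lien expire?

86 days after March 20, 1998 is June 14, 1998.
Tolling adds 54 days: June 14, 1998 + 54 days = August 7, 1998.
August 7, 1998 is a Friday and not a legal holiday, so no extension applies.

August 7, 1998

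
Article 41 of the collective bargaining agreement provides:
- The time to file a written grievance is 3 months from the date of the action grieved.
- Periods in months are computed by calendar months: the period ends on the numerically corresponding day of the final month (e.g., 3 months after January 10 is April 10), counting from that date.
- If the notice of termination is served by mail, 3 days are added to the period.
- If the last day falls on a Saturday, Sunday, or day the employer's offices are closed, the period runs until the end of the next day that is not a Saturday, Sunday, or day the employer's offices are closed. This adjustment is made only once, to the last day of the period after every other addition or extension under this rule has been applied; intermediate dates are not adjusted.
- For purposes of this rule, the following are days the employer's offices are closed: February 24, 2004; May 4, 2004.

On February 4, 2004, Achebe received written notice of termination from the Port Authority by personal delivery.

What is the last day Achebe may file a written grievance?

3 months after February 4, 2004 is May 4, 2004.
Service was not by mail, so no mail extension applies.
May 4, 2004 is a listed holiday. The next qualifying day is May 5, 2004.

May 5, 2004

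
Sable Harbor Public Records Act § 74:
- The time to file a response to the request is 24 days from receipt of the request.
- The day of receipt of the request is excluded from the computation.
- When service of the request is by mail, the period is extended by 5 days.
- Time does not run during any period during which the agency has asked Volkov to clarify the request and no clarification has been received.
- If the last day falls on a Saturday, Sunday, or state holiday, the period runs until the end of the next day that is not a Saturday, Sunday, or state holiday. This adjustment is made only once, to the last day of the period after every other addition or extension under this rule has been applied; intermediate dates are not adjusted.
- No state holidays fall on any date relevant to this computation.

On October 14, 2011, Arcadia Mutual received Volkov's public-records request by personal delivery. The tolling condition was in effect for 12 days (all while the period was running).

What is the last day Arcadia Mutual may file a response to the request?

24 days after October 14, 2011 is November 7, 2011.
Service was not by mail, so no mail extension applies.
Tolling adds 12 days: November 7, 2011 + 12 days = November 19, 2011.
November 19, 2011 is Saturday; November 20, 2011 is Sunday. The next qualifying day is November 21, 2011.

November 21, 2011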